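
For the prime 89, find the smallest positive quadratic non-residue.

(2/89) = +1, so 2 is a residue.
(3/89) = −1, so 3 is the smallest positive non-residue mod 89.

3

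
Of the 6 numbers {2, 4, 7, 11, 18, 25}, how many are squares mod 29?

(2/29) = -1 → non-residue.
(4/29) = +1 → QR.
(7/29) = +1 → QR.
(11/29) = -1 → non-residue.
(18/29) = -1 → non-residue.
(25/29) = +1 → QR.
Total quadratic residues among the 6: 3.

3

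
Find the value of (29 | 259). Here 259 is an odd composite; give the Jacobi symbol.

-1

Reciprocity: 29 ≡ 1 and 259 ≡ 3 (mod 4), so (29/259) = +(259/29).
Reduce top mod 29: now compute (27/29).
Reciprocity: 27 ≡ 3 and 29 ≡ 1 (mod 4), so (27/29) = +(29/27).
Reduce top mod 27: now compute (2/27).
Pull out 2: since 27 ≡ 3 (mod 8), (2/27) = -1.
Reached (1/27) = 1. Collecting the sign flips along the way, the symbol is -1.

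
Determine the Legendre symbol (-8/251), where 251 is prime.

1

First reduce: -8 ≡ 243 (mod 251).
Reciprocity: 243 ≡ 3 and 251 ≡ 3 (mod 4), so (243/251) = −(251/243).
Reduce top mod 243: now compute (8/243).
Pull out 2^3: since 243 ≡ 3 (mod 8), (2/243) = -1, so (2/243)^3 = -1.
Reached (1/243) = 1. Collecting the sign flips along the way, the symbol is +1.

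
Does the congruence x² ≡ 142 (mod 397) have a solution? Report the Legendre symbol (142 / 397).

1

Pull out 2: since 397 ≡ 5 (mod 8), (2/397) = -1.
Reciprocity: 71 ≡ 3 and 397 ≡ 1 (mod 4), so (71/397) = +(397/71).
Reduce top mod 71: now compute (42/71).
Pull out 2: since 71 ≡ 7 (mod 8), (2/71) = +1.
Reciprocity: 21 ≡ 1 and 71 ≡ 3 (mod 4), so (21/71) = +(71/21).
Reduce top mod 21: now compute (8/21).
Pull out 2^3: since 21 ≡ 5 (mod 8), (2/21) = -1, so (2/21)^3 = -1.
Reached (1/21) = 1. Collecting the sign flips along the way, the symbol is +1.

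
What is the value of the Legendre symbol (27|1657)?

Reciprocity: 27 ≡ 3 and 1657 ≡ 1 (mod 4), so (27/1657) = +(1657/27).
Reduce top mod 27: now compute (10/27).
Pull out 2: since 27 ≡ 3 (mod 8), (2/27) = -1.
Reciprocity: 5 ≡ 1 and 27 ≡ 3 (mod 4), so (5/27) = +(27/5).
Reduce top mod 5: now compute (2/5).
Pull out 2: since 5 ≡ 5 (mod 8), (2/5) = -1.
Reached (1/5) = 1. Collecting the sign flips along the way, the symbol is +1.

1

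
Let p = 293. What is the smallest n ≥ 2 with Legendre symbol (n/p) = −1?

2

(2/293) = −1, so 2 is the smallest positive non-residue mod 293.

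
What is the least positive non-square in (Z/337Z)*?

(2/337) = +1, so 2 is a residue.
(3/337) = +1, so 3 is a residue.
(4/337) = +1, so 4 is a residue.
(5/337) = −1, so 5 is the smallest positive non-residue mod 337.

5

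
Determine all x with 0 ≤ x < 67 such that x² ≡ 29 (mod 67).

Since 67 ≡ 3 (mod 4), a square root of 29 is 29^((67+1)/4) = 29^17 mod 67.
Repeated squaring: 29^2≡37, 29^4≡29, 29^8≡37, 29^16≡29 (mod 67).
29^17 = 29^(16+1) ≡ 37 (mod 67).
Check: 37² = 1369 ≡ 29 (mod 67). The two roots are 30 and 37.

30, 37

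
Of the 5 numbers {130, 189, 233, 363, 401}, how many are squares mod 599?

4

(130/599) = +1 → QR.
(189/599) = -1 → non-residue.
(233/599) = +1 → QR.
(363/599) = +1 → QR.
(401/599) = +1 → QR.
Total quadratic residues among the 5: 4.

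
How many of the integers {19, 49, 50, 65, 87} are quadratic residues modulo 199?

(19/199) = -1 → non-residue.
(49/199) = +1 → QR.
(50/199) = +1 → QR.
(65/199) = +1 → QR.
(87/199) = -1 → non-residue.
Total quadratic residues among the 5: 3.

3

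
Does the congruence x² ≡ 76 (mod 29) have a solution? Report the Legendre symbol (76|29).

-1

First reduce: 76 ≡ 18 (mod 29).
Pull out 2: since 29 ≡ 5 (mod 8), (2/29) = -1.
Reciprocity: 9 ≡ 1 and 29 ≡ 1 (mod 4), so (9/29) = +(29/9).
Reduce top mod 9: now compute (2/9).
Pull out 2: since 9 ≡ 1 (mod 8), (2/9) = +1.
Reached (1/9) = 1. Collecting the sign flips along the way, the symbol is -1.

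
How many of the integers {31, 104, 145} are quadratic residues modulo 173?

1

(31/173) = +1 → QR.
(104/173) = -1 → non-residue.
(145/173) = -1 → non-residue.
Total quadratic residues among the 3: 1.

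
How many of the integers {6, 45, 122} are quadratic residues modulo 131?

1

(6/131) = -1 → non-residue.
(45/131) = +1 → QR.
(122/131) = -1 → non-residue.
Total quadratic residues among the 3: 1.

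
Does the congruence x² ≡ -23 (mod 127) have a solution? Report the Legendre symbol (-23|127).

Euler's criterion: (-23/127) ≡ 104^63 (mod 127).
104^2 ≡ 21 (mod 127)
104^4 ≡ 60 (mod 127)
104^8 ≡ 44 (mod 127)
104^16 ≡ 31 (mod 127)
104^32 ≡ 72 (mod 127)
104^63 = 104^(32+16+8+4+2+1) ≡ 1 (mod 127).
Result is 1, so (-23/127) = 1.

1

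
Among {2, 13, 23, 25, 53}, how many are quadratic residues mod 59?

(2/59) = -1 → non-residue.
(13/59) = -1 → non-residue.
(23/59) = -1 → non-residue.
(25/59) = +1 → QR.
(53/59) = +1 → QR.
Total quadratic residues among the 5: 2.

2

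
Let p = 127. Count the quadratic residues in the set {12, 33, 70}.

(12/127) = -1 → non-residue.
(33/127) = -1 → non-residue.
(70/127) = +1 → QR.
Total quadratic residues among the 3: 1.

1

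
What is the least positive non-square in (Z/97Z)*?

5

(2/97) = +1, so 2 is a residue.
(3/97) = +1, so 3 is a residue.
(4/97) = +1, so 4 is a residue.
(5/97) = −1, so 5 is the smallest positive non-residue mod 97.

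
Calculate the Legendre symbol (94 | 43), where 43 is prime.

-1

Euler's criterion: (94/43) ≡ 8^21 (mod 43).
8^2 ≡ 21 (mod 43)
8^4 ≡ 11 (mod 43)
8^8 ≡ 35 (mod 43)
8^16 ≡ 21 (mod 43)
8^21 = 8^(16+4+1) ≡ 42 (mod 43).
Result is 42 ≡ −1, so (94/43) = −1.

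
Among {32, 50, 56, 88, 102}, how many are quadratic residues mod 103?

3

(32/103) = +1 → QR.
(50/103) = +1 → QR.
(56/103) = +1 → QR.
(88/103) = -1 → non-residue.
(102/103) = -1 → non-residue.
Total quadratic residues among the 5: 3.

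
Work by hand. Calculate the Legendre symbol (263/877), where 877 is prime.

Euler's criterion: (263/877) ≡ 263^438 (mod 877).
263^2 ≡ 763 (mod 877)
263^4 ≡ 718 (mod 877)
263^8 ≡ 725 (mod 877)
263^16 ≡ 302 (mod 877)
263^32 ≡ 873 (mod 877)
263^64 ≡ 16 (mod 877)
263^128 ≡ 256 (mod 877)
263^256 ≡ 638 (mod 877)
263^438 = 263^(256+128+32+16+4+2) ≡ 1 (mod 877).
Result is 1, so (263/877) = 1.

1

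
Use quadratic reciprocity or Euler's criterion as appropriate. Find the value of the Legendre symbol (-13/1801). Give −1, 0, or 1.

First reduce: -13 ≡ 1788 (mod 1801).
Pull out 2^2: since 1801 ≡ 1 (mod 8), (2/1801) = +1, so (2/1801)^2 = +1.
Reciprocity: 447 ≡ 3 and 1801 ≡ 1 (mod 4), so (447/1801) = +(1801/447).
Reduce top mod 447: now compute (13/447).
Reciprocity: 13 ≡ 1 and 447 ≡ 3 (mod 4), so (13/447) = +(447/13).
Reduce top mod 13: now compute (5/13).
Reciprocity: 5 ≡ 1 and 13 ≡ 1 (mod 4), so (5/13) = +(13/5).
Reduce top mod 5: now compute (3/5).
Reciprocity: 3 ≡ 3 and 5 ≡ 1 (mod 4), so (3/5) = +(5/3).
Reduce top mod 3: now compute (2/3).
Pull out 2: since 3 ≡ 3 (mod 8), (2/3) = -1.
Reached (1/3) = 1. Collecting the sign flips along the way, the symbol is -1.

-1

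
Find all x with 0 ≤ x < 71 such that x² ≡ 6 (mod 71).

Since 71 ≡ 3 (mod 4), a square root of 6 is 6^((71+1)/4) = 6^18 mod 71.
Repeated squaring: 6^2≡36, 6^4≡18, 6^8≡40, 6^16≡38 (mod 71).
6^18 = 6^(16+2) ≡ 19 (mod 71).
Check: 19² = 361 ≡ 6 (mod 71). The two roots are 19 and 52.

19, 52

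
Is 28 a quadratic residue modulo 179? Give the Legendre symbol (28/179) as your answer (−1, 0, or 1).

-1

Pull out 2^2: since 179 ≡ 3 (mod 8), (2/179) = -1, so (2/179)^2 = +1.
Reciprocity: 7 ≡ 3 and 179 ≡ 3 (mod 4), so (7/179) = −(179/7).
Reduce top mod 7: now compute (4/7).
Pull out 2^2: since 7 ≡ 7 (mod 8), (2/7) = +1, so (2/7)^2 = +1.
Reached (1/7) = 1. Collecting the sign flips along the way, the symbol is -1.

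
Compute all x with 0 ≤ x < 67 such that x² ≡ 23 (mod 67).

Since 67 ≡ 3 (mod 4), a square root of 23 is 23^((67+1)/4) = 23^17 mod 67.
Repeated squaring: 23^2≡60, 23^4≡49, 23^8≡56, 23^16≡54 (mod 67).
23^17 = 23^(16+1) ≡ 36 (mod 67).
Check: 36² = 1296 ≡ 23 (mod 67). The two roots are 31 and 36.

31, 36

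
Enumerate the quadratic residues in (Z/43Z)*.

Square k = 1,…,21 (k and 43−k give the same square):
1²=1, 2²=4, 3²=9, 4²=16, 5²=25, 6²=36, 7²≡6, 8²≡21, 9²≡38, 10²≡14, 11²≡35, 12²≡15, 13²≡40, 14²≡24, 15²≡10, 16²≡41, 17²≡31, 18²≡23, 19²≡17, 20²≡13, 21²≡11 (mod 43).
So the quadratic residues mod 43 are {1, 4, 6, 9, 10, 11, 13, 14, 15, 16, 17, 21, 23, 24, 25, 31, 35, 36, 38, 40, 41}.

1,4,6,9,10,11,13,14,15,16,17,21,23,24,25,31,35,36,38,40,41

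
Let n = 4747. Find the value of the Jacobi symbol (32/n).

Pull out 2^5: since 4747 ≡ 3 (mod 8), (2/4747) = -1, so (2/4747)^5 = -1.
Reached (1/4747) = 1. Collecting the sign flips along the way, the symbol is -1.

-1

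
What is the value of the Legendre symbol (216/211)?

1

First reduce: 216 ≡ 5 (mod 211).
Reciprocity: 5 ≡ 1 and 211 ≡ 3 (mod 4), so (5/211) = +(211/5).
Reduce top mod 5: now compute (1/5).
Reached (1/5) = 1. Collecting the sign flips along the way, the symbol is +1.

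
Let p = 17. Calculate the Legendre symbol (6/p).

Pull out 2: since 17 ≡ 1 (mod 8), (2/17) = +1.
Reciprocity: 3 ≡ 3 and 17 ≡ 1 (mod 4), so (3/17) = +(17/3).
Reduce top mod 3: now compute (2/3).
Pull out 2: since 3 ≡ 3 (mod 8), (2/3) = -1.
Reached (1/3) = 1. Collecting the sign flips along the way, the symbol is -1.

-1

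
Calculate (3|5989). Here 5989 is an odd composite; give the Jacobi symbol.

Reciprocity: 3 ≡ 3 and 5989 ≡ 1 (mod 4), so (3/5989) = +(5989/3).
Reduce top mod 3: now compute (1/3).
Reached (1/3) = 1. Collecting the sign flips along the way, the symbol is +1.

1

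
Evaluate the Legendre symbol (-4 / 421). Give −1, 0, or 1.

1

First reduce: -4 ≡ 417 (mod 421).
Reciprocity: 417 ≡ 1 and 421 ≡ 1 (mod 4), so (417/421) = +(421/417).
Reduce top mod 417: now compute (4/417).
Pull out 2^2: since 417 ≡ 1 (mod 8), (2/417) = +1, so (2/417)^2 = +1.
Reached (1/417) = 1. Collecting the sign flips along the way, the symbol is +1.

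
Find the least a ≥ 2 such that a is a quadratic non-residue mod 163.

2

(2/163) = −1, so 2 is the smallest positive non-residue mod 163.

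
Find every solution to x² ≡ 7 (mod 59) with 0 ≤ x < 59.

19, 40

Since 59 ≡ 3 (mod 4), a square root of 7 is 7^((59+1)/4) = 7^15 mod 59.
Repeated squaring: 7^2≡49, 7^4≡41, 7^8≡29 (mod 59).
7^15 = 7^(8+4+2+1) ≡ 19 (mod 59).
Check: 19² = 361 ≡ 7 (mod 59). The two roots are 19 and 40.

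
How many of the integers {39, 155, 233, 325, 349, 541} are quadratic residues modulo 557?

(39/557) = +1 → QR.
(155/557) = +1 → QR.
(233/557) = +1 → QR.
(325/557) = -1 → non-residue.
(349/557) = -1 → non-residue.
(541/557) = +1 → QR.
Total quadratic residues among the 6: 4.

4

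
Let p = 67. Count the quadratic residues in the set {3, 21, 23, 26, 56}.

(3/67) = -1 → non-residue.
(21/67) = +1 → QR.
(23/67) = +1 → QR.
(26/67) = +1 → QR.
(56/67) = +1 → QR.
Total quadratic residues among the 5: 4.

4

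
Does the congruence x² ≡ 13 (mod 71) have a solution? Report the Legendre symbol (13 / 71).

-1

Reciprocity: 13 ≡ 1 and 71 ≡ 3 (mod 4), so (13/71) = +(71/13).
Reduce top mod 13: now compute (6/13).
Pull out 2: since 13 ≡ 5 (mod 8), (2/13) = -1.
Reciprocity: 3 ≡ 3 and 13 ≡ 1 (mod 4), so (3/13) = +(13/3).
Reduce top mod 3: now compute (1/3).
Reached (1/3) = 1. Collecting the sign flips along the way, the symbol is -1.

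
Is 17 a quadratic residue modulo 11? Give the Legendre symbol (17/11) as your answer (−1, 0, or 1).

-1

First reduce: 17 ≡ 6 (mod 11).
Pull out 2: since 11 ≡ 3 (mod 8), (2/11) = -1.
Reciprocity: 3 ≡ 3 and 11 ≡ 3 (mod 4), so (3/11) = −(11/3).
Reduce top mod 3: now compute (2/3).
Pull out 2: since 3 ≡ 3 (mod 8), (2/3) = -1.
Reached (1/3) = 1. Collecting the sign flips along the way, the symbol is -1.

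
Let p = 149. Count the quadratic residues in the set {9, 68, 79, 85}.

3

(9/149) = +1 → QR.
(68/149) = +1 → QR.
(79/149) = -1 → non-residue.
(85/149) = +1 → QR.
Total quadratic residues among the 4: 3.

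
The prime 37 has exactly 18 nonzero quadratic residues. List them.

1 3 4 7 9 10 11 12 16 21 25 26 27 28 30 33 34 36

Square k = 1,…,18 (k and 37−k give the same square):
1²=1, 2²=4, 3²=9, 4²=16, 5²=25, 6²=36, 7²≡12, 8²≡27, 9²≡7, 10²≡26, 11²≡10, 12²≡33, 13²≡21, 14²≡11, 15²≡3, 16²≡34, 17²≡30, 18²≡28 (mod 37).
So the quadratic residues mod 37 are {1, 3, 4, 7, 9, 10, 11, 12, 16, 21, 25, 26, 27, 28, 30, 33, 34, 36}.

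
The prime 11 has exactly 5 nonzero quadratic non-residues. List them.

Square k = 1,…,5 (k and 11−k give the same square):
1²=1, 2²=4, 3²=9, 4²≡5, 5²≡3 (mod 11).
The residues are {1, 3, 4, 5, 9}; the non-residues are the remaining 5 nonzero classes.

2,6,7,8,10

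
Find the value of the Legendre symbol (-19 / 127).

-1

First reduce: -19 ≡ 108 (mod 127).
Pull out 2^2: since 127 ≡ 7 (mod 8), (2/127) = +1, so (2/127)^2 = +1.
Reciprocity: 27 ≡ 3 and 127 ≡ 3 (mod 4), so (27/127) = −(127/27).
Reduce top mod 27: now compute (19/27).
Reciprocity: 19 ≡ 3 and 27 ≡ 3 (mod 4), so (19/27) = −(27/19).
Reduce top mod 19: now compute (8/19).
Pull out 2^3: since 19 ≡ 3 (mod 8), (2/19) = -1, so (2/19)^3 = -1.
Reached (1/19) = 1. Collecting the sign flips along the way, the symbol is -1.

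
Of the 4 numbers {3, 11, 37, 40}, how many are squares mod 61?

(3/61) = +1 → QR.
(11/61) = -1 → non-residue.
(37/61) = -1 → non-residue.
(40/61) = -1 → non-residue.
Total quadratic residues among the 4: 1.

1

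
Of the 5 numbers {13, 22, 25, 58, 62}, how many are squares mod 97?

(13/97) = -1 → non-residue.
(22/97) = +1 → QR.
(25/97) = +1 → QR.
(58/97) = -1 → non-residue.
(62/97) = +1 → QR.
Total quadratic residues among the 5: 3.

3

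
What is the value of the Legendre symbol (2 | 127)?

Pull out 2: since 127 ≡ 7 (mod 8), (2/127) = +1.
Reached (1/127) = 1. Collecting the sign flips along the way, the symbol is +1.

1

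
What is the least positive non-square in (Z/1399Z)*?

3

(2/1399) = +1, so 2 is a residue.
(3/1399) = −1, so 3 is the smallest positive non-residue mod 1399.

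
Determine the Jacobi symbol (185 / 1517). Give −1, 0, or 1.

Reciprocity: 185 ≡ 1 and 1517 ≡ 1 (mod 4), so (185/1517) = +(1517/185).
Reduce top mod 185: now compute (37/185).
Reciprocity: 37 ≡ 1 and 185 ≡ 1 (mod 4), so (37/185) = +(185/37).
Reduce top mod 37: now compute (0/37).
Top reduces to 0: gcd > 1, so the symbol is 0.

0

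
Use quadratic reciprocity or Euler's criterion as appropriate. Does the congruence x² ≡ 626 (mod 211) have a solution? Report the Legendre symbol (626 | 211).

Euler's criterion: (626/211) ≡ 204^105 (mod 211).
204^2 ≡ 49 (mod 211)
204^4 ≡ 80 (mod 211)
204^8 ≡ 70 (mod 211)
204^16 ≡ 47 (mod 211)
204^32 ≡ 99 (mod 211)
204^64 ≡ 95 (mod 211)
204^105 = 204^(64+32+8+1) ≡ 1 (mod 211).
Result is 1, so (626/211) = 1.

1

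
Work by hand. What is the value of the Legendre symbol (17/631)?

1

Euler's criterion: (17/631) ≡ 17^315 (mod 631).
17^2 ≡ 289 (mod 631)
17^4 ≡ 229 (mod 631)
17^8 ≡ 68 (mod 631)
17^16 ≡ 207 (mod 631)
17^32 ≡ 572 (mod 631)
17^64 ≡ 326 (mod 631)
17^128 ≡ 268 (mod 631)
17^256 ≡ 521 (mod 631)
17^315 = 17^(256+32+16+8+2+1) ≡ 1 (mod 631).
Result is 1, so (17/631) = 1.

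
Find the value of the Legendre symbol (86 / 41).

1

Euler's criterion: (86/41) ≡ 4^20 (mod 41).
4^2 ≡ 16 (mod 41)
4^4 ≡ 10 (mod 41)
4^8 ≡ 18 (mod 41)
4^16 ≡ 37 (mod 41)
4^20 = 4^(16+4) ≡ 1 (mod 41).
Result is 1, so (86/41) = 1.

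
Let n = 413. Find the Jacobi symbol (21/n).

0

Reciprocity: 21 ≡ 1 and 413 ≡ 1 (mod 4), so (21/413) = +(413/21).
Reduce top mod 21: now compute (14/21).
Pull out 2: since 21 ≡ 5 (mod 8), (2/21) = -1.
Reciprocity: 7 ≡ 3 and 21 ≡ 1 (mod 4), so (7/21) = +(21/7).
Reduce top mod 7: now compute (0/7).
Top reduces to 0: gcd > 1, so the symbol is 0.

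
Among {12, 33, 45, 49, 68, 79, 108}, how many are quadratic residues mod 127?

(12/127) = -1 → non-residue.
(33/127) = -1 → non-residue.
(45/127) = -1 → non-residue.
(49/127) = +1 → QR.
(68/127) = +1 → QR.
(79/127) = +1 → QR.
(108/127) = -1 → non-residue.
Total quadratic residues among the 7: 3.

3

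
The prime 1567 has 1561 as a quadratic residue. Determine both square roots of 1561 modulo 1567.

430, 1137

Since 1567 ≡ 3 (mod 4), a square root of 1561 is 1561^((1567+1)/4) = 1561^392 mod 1567.
Repeated squaring: 1561^2≡36, 1561^4≡1296, 1561^8≡1359, 1561^16≡955, 1561^32≡31, 1561^64≡961, 1561^128≡558, 1561^256≡1098 (mod 1567).
1561^392 = 1561^(256+128+8) ≡ 1137 (mod 1567).
Check: 1137² = 1292769 ≡ 1561 (mod 1567). The two roots are 430 and 1137.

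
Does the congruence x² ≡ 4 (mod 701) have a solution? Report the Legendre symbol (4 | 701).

Euler's criterion: (4/701) ≡ 4^350 (mod 701).
4^2 ≡ 16 (mod 701)
4^4 ≡ 256 (mod 701)
4^8 ≡ 343 (mod 701)
4^16 ≡ 582 (mod 701)
4^32 ≡ 141 (mod 701)
4^64 ≡ 253 (mod 701)
4^128 ≡ 218 (mod 701)
4^256 ≡ 557 (mod 701)
4^350 = 4^(256+64+16+8+4+2) ≡ 1 (mod 701).
Result is 1, so (4/701) = 1.

1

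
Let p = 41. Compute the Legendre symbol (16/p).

Pull out 2^4: since 41 ≡ 1 (mod 8), (2/41) = +1, so (2/41)^4 = +1.
Reached (1/41) = 1. Collecting the sign flips along the way, the symbol is +1.

1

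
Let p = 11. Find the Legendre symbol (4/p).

Euler's criterion: (4/11) ≡ 4^5 (mod 11).
4^2 ≡ 5 (mod 11)
4^4 ≡ 3 (mod 11)
4^5 = 4^(4+1) ≡ 1 (mod 11).
Result is 1, so (4/11) = 1.

1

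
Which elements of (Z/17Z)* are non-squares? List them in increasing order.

3, 5, 6, 7, 10, 11, 12, 14

Square k = 1,…,8 (k and 17−k give the same square):
1²=1, 2²=4, 3²=9, 4²=16, 5²≡8, 6²≡2, 7²≡15, 8²≡13 (mod 17).
The residues are {1, 2, 4, 8, 9, 13, 15, 16}; the non-residues are the remaining 8 nonzero classes.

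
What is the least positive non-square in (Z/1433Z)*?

(2/1433) = +1, so 2 is a residue.
(3/1433) = −1, so 3 is the smallest positive non-residue mod 1433.

3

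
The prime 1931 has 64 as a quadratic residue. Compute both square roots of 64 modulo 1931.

8, 1923

Since 1931 ≡ 3 (mod 4), a square root of 64 is 64^((1931+1)/4) = 64^483 mod 1931.
Repeated squaring: 64^2≡234, 64^4≡688, 64^8≡249, 64^16≡209, 64^32≡1199, 64^64≡937, 64^128≡1295, 64^256≡917 (mod 1931).
64^483 = 64^(256+128+64+32+2+1) ≡ 1923 (mod 1931).
Check: 1923² = 3697929 ≡ 64 (mod 1931). The two roots are 8 and 1923.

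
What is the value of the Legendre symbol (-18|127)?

First reduce: -18 ≡ 109 (mod 127).
Reciprocity: 109 ≡ 1 and 127 ≡ 3 (mod 4), so (109/127) = +(127/109).
Reduce top mod 109: now compute (18/109).
Pull out 2: since 109 ≡ 5 (mod 8), (2/109) = -1.
Reciprocity: 9 ≡ 1 and 109 ≡ 1 (mod 4), so (9/109) = +(109/9).
Reduce top mod 9: now compute (1/9).
Reached (1/9) = 1. Collecting the sign flips along the way, the symbol is -1.

-1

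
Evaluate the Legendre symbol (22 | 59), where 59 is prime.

1

Pull out 2: since 59 ≡ 3 (mod 8), (2/59) = -1.
Reciprocity: 11 ≡ 3 and 59 ≡ 3 (mod 4), so (11/59) = −(59/11).
Reduce top mod 11: now compute (4/11).
Pull out 2^2: since 11 ≡ 3 (mod 8), (2/11) = -1, so (2/11)^2 = +1.
Reached (1/11) = 1. Collecting the sign flips along the way, the symbol is +1.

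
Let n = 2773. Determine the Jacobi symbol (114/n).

Pull out 2: since 2773 ≡ 5 (mod 8), (2/2773) = -1.
Reciprocity: 57 ≡ 1 and 2773 ≡ 1 (mod 4), so (57/2773) = +(2773/57).
Reduce top mod 57: now compute (37/57).
Reciprocity: 37 ≡ 1 and 57 ≡ 1 (mod 4), so (37/57) = +(57/37).
Reduce top mod 37: now compute (20/37).
Pull out 2^2: since 37 ≡ 5 (mod 8), (2/37) = -1, so (2/37)^2 = +1.
Reciprocity: 5 ≡ 1 and 37 ≡ 1 (mod 4), so (5/37) = +(37/5).
Reduce top mod 5: now compute (2/5).
Pull out 2: since 5 ≡ 5 (mod 8), (2/5) = -1.
Reached (1/5) = 1. Collecting the sign flips along the way, the symbol is +1.

1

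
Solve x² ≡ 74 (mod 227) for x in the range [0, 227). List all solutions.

Since 227 ≡ 3 (mod 4), a square root of 74 is 74^((227+1)/4) = 74^57 mod 227.
Repeated squaring: 74^2≡28, 74^4≡103, 74^8≡167, 74^16≡195, 74^32≡116 (mod 227).
74^57 = 74^(32+16+8+1) ≡ 172 (mod 227).
Check: 172² = 29584 ≡ 74 (mod 227). The two roots are 55 and 172.

55, 172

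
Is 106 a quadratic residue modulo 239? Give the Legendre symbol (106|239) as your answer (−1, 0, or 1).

Pull out 2: since 239 ≡ 7 (mod 8), (2/239) = +1.
Reciprocity: 53 ≡ 1 and 239 ≡ 3 (mod 4), so (53/239) = +(239/53).
Reduce top mod 53: now compute (27/53).
Reciprocity: 27 ≡ 3 and 53 ≡ 1 (mod 4), so (27/53) = +(53/27).
Reduce top mod 27: now compute (26/27).
Pull out 2: since 27 ≡ 3 (mod 8), (2/27) = -1.
Reciprocity: 13 ≡ 1 and 27 ≡ 3 (mod 4), so (13/27) = +(27/13).
Reduce top mod 13: now compute (1/13).
Reached (1/13) = 1. Collecting the sign flips along the way, the symbol is -1.

-1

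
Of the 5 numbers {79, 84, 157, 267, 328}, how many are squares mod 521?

2

(79/521) = -1 → non-residue.
(84/521) = +1 → QR.
(157/521) = -1 → non-residue.
(267/521) = +1 → QR.
(328/521) = -1 → non-residue.
Total quadratic residues among the 5: 2.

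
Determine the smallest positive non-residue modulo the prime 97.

5

(2/97) = +1, so 2 is a residue.
(3/97) = +1, so 3 is a residue.
(4/97) = +1, so 4 is a residue.
(5/97) = −1, so 5 is the smallest positive non-residue mod 97.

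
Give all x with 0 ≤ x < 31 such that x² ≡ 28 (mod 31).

Since 31 ≡ 3 (mod 4), a square root of 28 is 28^((31+1)/4) = 28^8 mod 31.
Repeated squaring: 28^2≡9, 28^4≡19, 28^8≡20 (mod 31).
28^8 = 28^(8) ≡ 20 (mod 31).
Check: 20² = 400 ≡ 28 (mod 31). The two roots are 11 and 20.

11, 20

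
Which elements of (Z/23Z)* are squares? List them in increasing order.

1, 2, 3, 4, 6, 8, 9, 12, 13, 16, 18

Square k = 1,…,11 (k and 23−k give the same square):
1²=1, 2²=4, 3²=9, 4²=16, 5²≡2, 6²≡13, 7²≡3, 8²≡18, 9²≡12, 10²≡8, 11²≡6 (mod 23).
So the quadratic residues mod 23 are {1, 2, 3, 4, 6, 8, 9, 12, 13, 16, 18}.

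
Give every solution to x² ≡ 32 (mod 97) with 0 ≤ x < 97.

41, 56

97 ≡ 1 (mod 4), so we find a root by search.
Trying successive values, 41² = 1681 ≡ 32 (mod 97). The other root is 97 − 41 = 56.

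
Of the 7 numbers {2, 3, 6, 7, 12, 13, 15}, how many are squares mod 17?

(2/17) = +1 → QR.
(3/17) = -1 → non-residue.
(6/17) = -1 → non-residue.
(7/17) = -1 → non-residue.
(12/17) = -1 → non-residue.
(13/17) = +1 → QR.
(15/17) = +1 → QR.
Total quadratic residues among the 7: 3.

3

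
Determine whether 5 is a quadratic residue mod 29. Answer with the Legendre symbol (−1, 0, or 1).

1

Euler's criterion: (5/29) ≡ 5^14 (mod 29).
5^2 ≡ 25 (mod 29)
5^4 ≡ 16 (mod 29)
5^8 ≡ 24 (mod 29)
5^14 = 5^(8+4+2) ≡ 1 (mod 29).
Result is 1, so (5/29) = 1.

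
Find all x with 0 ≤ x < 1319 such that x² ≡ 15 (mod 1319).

Since 1319 ≡ 3 (mod 4), a square root of 15 is 15^((1319+1)/4) = 15^330 mod 1319.
Repeated squaring: 15^2≡225, 15^4≡503, 15^8≡1080, 15^16≡404, 15^32≡979, 15^64≡847, 15^128≡1192, 15^256≡301 (mod 1319).
15^330 = 15^(256+64+8+2) ≡ 767 (mod 1319).
Check: 767² = 588289 ≡ 15 (mod 1319). The two roots are 552 and 767.

552, 767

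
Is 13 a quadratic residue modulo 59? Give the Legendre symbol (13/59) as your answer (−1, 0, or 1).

-1

Reciprocity: 13 ≡ 1 and 59 ≡ 3 (mod 4), so (13/59) = +(59/13).
Reduce top mod 13: now compute (7/13).
Reciprocity: 7 ≡ 3 and 13 ≡ 1 (mod 4), so (7/13) = +(13/7).
Reduce top mod 7: now compute (6/7).
Pull out 2: since 7 ≡ 7 (mod 8), (2/7) = +1.
Reciprocity: 3 ≡ 3 and 7 ≡ 3 (mod 4), so (3/7) = −(7/3).
Reduce top mod 3: now compute (1/3).
Reached (1/3) = 1. Collecting the sign flips along the way, the symbol is -1.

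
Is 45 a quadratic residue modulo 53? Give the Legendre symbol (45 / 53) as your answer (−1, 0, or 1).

Euler's criterion: (45/53) ≡ 45^26 (mod 53).
45^2 ≡ 11 (mod 53)
45^4 ≡ 15 (mod 53)
45^8 ≡ 13 (mod 53)
45^16 ≡ 10 (mod 53)
45^26 = 45^(16+8+2) ≡ 52 (mod 53).
Result is 52 ≡ −1, so (45/53) = −1.

-1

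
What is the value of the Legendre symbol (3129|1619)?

First reduce: 3129 ≡ 1510 (mod 1619).
Pull out 2: since 1619 ≡ 3 (mod 8), (2/1619) = -1.
Reciprocity: 755 ≡ 3 and 1619 ≡ 3 (mod 4), so (755/1619) = −(1619/755).
Reduce top mod 755: now compute (109/755).
Reciprocity: 109 ≡ 1 and 755 ≡ 3 (mod 4), so (109/755) = +(755/109).
Reduce top mod 109: now compute (101/109).
Reciprocity: 101 ≡ 1 and 109 ≡ 1 (mod 4), so (101/109) = +(109/101).
Reduce top mod 101: now compute (8/101).
Pull out 2^3: since 101 ≡ 5 (mod 8), (2/101) = -1, so (2/101)^3 = -1.
Reached (1/101) = 1. Collecting the sign flips along the way, the symbol is -1.

-1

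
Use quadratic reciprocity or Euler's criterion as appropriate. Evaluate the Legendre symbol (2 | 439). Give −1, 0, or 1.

1

Euler's criterion: (2/439) ≡ 2^219 (mod 439).
2^2 ≡ 4 (mod 439)
2^4 ≡ 16 (mod 439)
2^8 ≡ 256 (mod 439)
2^16 ≡ 125 (mod 439)
2^32 ≡ 260 (mod 439)
2^64 ≡ 433 (mod 439)
2^128 ≡ 36 (mod 439)
2^219 = 2^(128+64+16+8+2+1) ≡ 1 (mod 439).
Result is 1, so (2/439) = 1.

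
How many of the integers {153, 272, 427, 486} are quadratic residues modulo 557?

(153/557) = +1 → QR.
(272/557) = +1 → QR.
(427/557) = -1 → non-residue.
(486/557) = +1 → QR.
Total quadratic residues among the 4: 3.

3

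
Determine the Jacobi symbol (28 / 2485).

0

Pull out 2^2: since 2485 ≡ 5 (mod 8), (2/2485) = -1, so (2/2485)^2 = +1.
Reciprocity: 7 ≡ 3 and 2485 ≡ 1 (mod 4), so (7/2485) = +(2485/7).
Reduce top mod 7: now compute (0/7).
Top reduces to 0: gcd > 1, so the symbol is 0.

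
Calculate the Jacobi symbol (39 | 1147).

-1

Reciprocity: 39 ≡ 3 and 1147 ≡ 3 (mod 4), so (39/1147) = −(1147/39).
Reduce top mod 39: now compute (16/39).
Pull out 2^4: since 39 ≡ 7 (mod 8), (2/39) = +1, so (2/39)^4 = +1.
Reached (1/39) = 1. Collecting the sign flips along the way, the symbol is -1.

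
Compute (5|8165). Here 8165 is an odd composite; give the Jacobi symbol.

0

Reciprocity: 5 ≡ 1 and 8165 ≡ 1 (mod 4), so (5/8165) = +(8165/5).
Reduce top mod 5: now compute (0/5).
Top reduces to 0: gcd > 1, so the symbol is 0.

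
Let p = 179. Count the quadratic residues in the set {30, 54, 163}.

(30/179) = -1 → non-residue.
(54/179) = -1 → non-residue.
(163/179) = -1 → non-residue.
Total quadratic residues among the 3: 0.

0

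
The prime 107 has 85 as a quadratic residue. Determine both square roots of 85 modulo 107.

Since 107 ≡ 3 (mod 4), a square root of 85 is 85^((107+1)/4) = 85^27 mod 107.
Repeated squaring: 85^2≡56, 85^4≡33, 85^8≡19, 85^16≡40 (mod 107).
85^27 = 85^(16+8+2+1) ≡ 37 (mod 107).
Check: 37² = 1369 ≡ 85 (mod 107). The two roots are 37 and 70.

37, 70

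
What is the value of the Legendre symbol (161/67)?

-1

Euler's criterion: (161/67) ≡ 27^33 (mod 67).
27^2 ≡ 59 (mod 67)
27^4 ≡ 64 (mod 67)
27^8 ≡ 9 (mod 67)
27^16 ≡ 14 (mod 67)
27^32 ≡ 62 (mod 67)
27^33 = 27^(32+1) ≡ 66 (mod 67).
Result is 66 ≡ −1, so (161/67) = −1.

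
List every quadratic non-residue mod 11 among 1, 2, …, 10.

Square k = 1,…,5 (k and 11−k give the same square):
1²=1, 2²=4, 3²=9, 4²≡5, 5²≡3 (mod 11).
The residues are {1, 3, 4, 5, 9}; the non-residues are the remaining 5 nonzero classes.

2 6 7 8 10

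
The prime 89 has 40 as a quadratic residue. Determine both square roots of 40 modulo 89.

29, 60

89 ≡ 1 (mod 4), so we find a root by search.
Trying successive values, 29² = 841 ≡ 40 (mod 89). The other root is 89 − 29 = 60.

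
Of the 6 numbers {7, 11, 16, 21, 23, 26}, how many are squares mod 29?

3

(7/29) = +1 → QR.
(11/29) = -1 → non-residue.
(16/29) = +1 → QR.
(21/29) = -1 → non-residue.
(23/29) = +1 → QR.
(26/29) = -1 → non-residue.
Total quadratic residues among the 6: 3.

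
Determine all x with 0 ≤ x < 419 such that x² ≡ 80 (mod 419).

Since 419 ≡ 3 (mod 4), a square root of 80 is 80^((419+1)/4) = 80^105 mod 419.
Repeated squaring: 80^2≡115, 80^4≡236, 80^8≡388, 80^16≡123, 80^32≡45, 80^64≡349 (mod 419).
80^105 = 80^(64+32+8+1) ≡ 164 (mod 419).
Check: 164² = 26896 ≡ 80 (mod 419). The two roots are 164 and 255.

164, 255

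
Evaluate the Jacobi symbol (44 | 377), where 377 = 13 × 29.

1

Pull out 2^2: since 377 ≡ 1 (mod 8), (2/377) = +1, so (2/377)^2 = +1.
Reciprocity: 11 ≡ 3 and 377 ≡ 1 (mod 4), so (11/377) = +(377/11).
Reduce top mod 11: now compute (3/11).
Reciprocity: 3 ≡ 3 and 11 ≡ 3 (mod 4), so (3/11) = −(11/3).
Reduce top mod 3: now compute (2/3).
Pull out 2: since 3 ≡ 3 (mod 8), (2/3) = -1.
Reached (1/3) = 1. Collecting the sign flips along the way, the symbol is +1.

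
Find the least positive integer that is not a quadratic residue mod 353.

3

(2/353) = +1, so 2 is a residue.
(3/353) = −1, so 3 is the smallest positive non-residue mod 353.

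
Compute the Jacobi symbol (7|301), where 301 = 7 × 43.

Reciprocity: 7 ≡ 3 and 301 ≡ 1 (mod 4), so (7/301) = +(301/7).
Reduce top mod 7: now compute (0/7).
Top reduces to 0: gcd > 1, so the symbol is 0.

0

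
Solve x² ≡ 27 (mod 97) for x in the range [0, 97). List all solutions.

30, 67

97 ≡ 1 (mod 4), so we find a root by search.
Trying successive values, 30² = 900 ≡ 27 (mod 97). The other root is 97 − 30 = 67.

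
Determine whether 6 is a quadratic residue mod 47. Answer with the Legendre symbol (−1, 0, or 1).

1

Euler's criterion: (6/47) ≡ 6^23 (mod 47).
6^2 ≡ 36 (mod 47)
6^4 ≡ 27 (mod 47)
6^8 ≡ 24 (mod 47)
6^16 ≡ 12 (mod 47)
6^23 = 6^(16+4+2+1) ≡ 1 (mod 47).
Result is 1, so (6/47) = 1.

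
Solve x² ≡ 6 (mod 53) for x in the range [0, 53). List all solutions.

18, 35

53 ≡ 1 (mod 4), so we find a root by search.
Trying successive values, 18² = 324 ≡ 6 (mod 53). The other root is 53 − 18 = 35.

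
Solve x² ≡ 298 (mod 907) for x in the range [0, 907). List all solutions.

114, 793

Since 907 ≡ 3 (mod 4), a square root of 298 is 298^((907+1)/4) = 298^227 mod 907.
Repeated squaring: 298^2≡825, 298^4≡375, 298^8≡40, 298^16≡693, 298^32≡446, 298^64≡283, 298^128≡273 (mod 907).
298^227 = 298^(128+64+32+2+1) ≡ 114 (mod 907).
Check: 114² = 12996 ≡ 298 (mod 907). The two roots are 114 and 793.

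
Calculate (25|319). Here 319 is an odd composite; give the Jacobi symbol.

1

Reciprocity: 25 ≡ 1 and 319 ≡ 3 (mod 4), so (25/319) = +(319/25).
Reduce top mod 25: now compute (19/25).
Reciprocity: 19 ≡ 3 and 25 ≡ 1 (mod 4), so (19/25) = +(25/19).
Reduce top mod 19: now compute (6/19).
Pull out 2: since 19 ≡ 3 (mod 8), (2/19) = -1.
Reciprocity: 3 ≡ 3 and 19 ≡ 3 (mod 4), so (3/19) = −(19/3).
Reduce top mod 3: now compute (1/3).
Reached (1/3) = 1. Collecting the sign flips along the way, the symbol is +1.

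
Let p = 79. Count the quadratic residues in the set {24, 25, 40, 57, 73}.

(24/79) = -1 → non-residue.
(25/79) = +1 → QR.
(40/79) = +1 → QR.
(57/79) = -1 → non-residue.
(73/79) = +1 → QR.
Total quadratic residues among the 5: 3.

3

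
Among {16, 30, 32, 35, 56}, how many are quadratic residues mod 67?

3

(16/67) = +1 → QR.
(30/67) = -1 → non-residue.
(32/67) = -1 → non-residue.
(35/67) = +1 → QR.
(56/67) = +1 → QR.
Total quadratic residues among the 5: 3.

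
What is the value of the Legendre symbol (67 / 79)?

Euler's criterion: (67/79) ≡ 67^39 (mod 79).
67^2 ≡ 65 (mod 79)
67^4 ≡ 38 (mod 79)
67^8 ≡ 22 (mod 79)
67^16 ≡ 10 (mod 79)
67^32 ≡ 21 (mod 79)
67^39 = 67^(32+4+2+1) ≡ 1 (mod 79).
Result is 1, so (67/79) = 1.

1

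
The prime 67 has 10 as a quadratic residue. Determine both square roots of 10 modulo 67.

Since 67 ≡ 3 (mod 4), a square root of 10 is 10^((67+1)/4) = 10^17 mod 67.
Repeated squaring: 10^2≡33, 10^4≡17, 10^8≡21, 10^16≡39 (mod 67).
10^17 = 10^(16+1) ≡ 55 (mod 67).
Check: 55² = 3025 ≡ 10 (mod 67). The two roots are 12 and 55.

12, 55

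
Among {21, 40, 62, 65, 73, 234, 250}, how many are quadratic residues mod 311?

(21/311) = +1 → QR.
(40/311) = +1 → QR.
(62/311) = -1 → non-residue.
(65/311) = +1 → QR.
(73/311) = +1 → QR.
(234/311) = +1 → QR.
(250/311) = +1 → QR.
Total quadratic residues among the 7: 6.

6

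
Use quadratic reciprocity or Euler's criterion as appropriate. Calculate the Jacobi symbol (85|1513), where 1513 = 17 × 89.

0

Reciprocity: 85 ≡ 1 and 1513 ≡ 1 (mod 4), so (85/1513) = +(1513/85).
Reduce top mod 85: now compute (68/85).
Pull out 2^2: since 85 ≡ 5 (mod 8), (2/85) = -1, so (2/85)^2 = +1.
Reciprocity: 17 ≡ 1 and 85 ≡ 1 (mod 4), so (17/85) = +(85/17).
Reduce top mod 17: now compute (0/17).
Top reduces to 0: gcd > 1, so the symbol is 0.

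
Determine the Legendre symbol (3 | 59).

1

Euler's criterion: (3/59) ≡ 3^29 (mod 59).
3^2 ≡ 9 (mod 59)
3^4 ≡ 22 (mod 59)
3^8 ≡ 12 (mod 59)
3^16 ≡ 26 (mod 59)
3^29 = 3^(16+8+4+1) ≡ 1 (mod 59).
Result is 1, so (3/59) = 1.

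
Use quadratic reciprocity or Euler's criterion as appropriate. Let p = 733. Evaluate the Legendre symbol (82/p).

-1

Euler's criterion: (82/733) ≡ 82^366 (mod 733).
82^2 ≡ 127 (mod 733)
82^4 ≡ 3 (mod 733)
82^8 ≡ 9 (mod 733)
82^16 ≡ 81 (mod 733)
82^32 ≡ 697 (mod 733)
82^64 ≡ 563 (mod 733)
82^128 ≡ 313 (mod 733)
82^256 ≡ 480 (mod 733)
82^366 = 82^(256+64+32+8+4+2) ≡ 732 (mod 733).
Result is 732 ≡ −1, so (82/733) = −1.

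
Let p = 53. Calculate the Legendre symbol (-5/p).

Euler's criterion: (-5/53) ≡ 48^26 (mod 53).
48^2 ≡ 25 (mod 53)
48^4 ≡ 42 (mod 53)
48^8 ≡ 15 (mod 53)
48^16 ≡ 13 (mod 53)
48^26 = 48^(16+8+2) ≡ 52 (mod 53).
Result is 52 ≡ −1, so (-5/53) = −1.

-1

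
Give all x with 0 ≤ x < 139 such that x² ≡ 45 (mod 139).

36, 103

Since 139 ≡ 3 (mod 4), a square root of 45 is 45^((139+1)/4) = 45^35 mod 139.
Repeated squaring: 45^2≡79, 45^4≡125, 45^8≡57, 45^16≡52, 45^32≡63 (mod 139).
45^35 = 45^(32+2+1) ≡ 36 (mod 139).
Check: 36² = 1296 ≡ 45 (mod 139). The two roots are 36 and 103.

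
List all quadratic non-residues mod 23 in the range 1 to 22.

Square k = 1,…,11 (k and 23−k give the same square):
1²=1, 2²=4, 3²=9, 4²=16, 5²≡2, 6²≡13, 7²≡3, 8²≡18, 9²≡12, 10²≡8, 11²≡6 (mod 23).
The residues are {1, 2, 3, 4, 6, 8, 9, 12, 13, 16, 18}; the non-residues are the remaining 11 nonzero classes.

5,7,10,11,14,15,17,19,20,21,22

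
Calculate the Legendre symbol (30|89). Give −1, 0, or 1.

Pull out 2: since 89 ≡ 1 (mod 8), (2/89) = +1.
Reciprocity: 15 ≡ 3 and 89 ≡ 1 (mod 4), so (15/89) = +(89/15).
Reduce top mod 15: now compute (14/15).
Pull out 2: since 15 ≡ 7 (mod 8), (2/15) = +1.
Reciprocity: 7 ≡ 3 and 15 ≡ 3 (mod 4), so (7/15) = −(15/7).
Reduce top mod 7: now compute (1/7).
Reached (1/7) = 1. Collecting the sign flips along the way, the symbol is -1.

-1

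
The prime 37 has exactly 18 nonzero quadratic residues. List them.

1 3 4 7 9 10 11 12 16 21 25 26 27 28 30 33 34 36

Square k = 1,…,18 (k and 37−k give the same square):
1²=1, 2²=4, 3²=9, 4²=16, 5²=25, 6²=36, 7²≡12, 8²≡27, 9²≡7, 10²≡26, 11²≡10, 12²≡33, 13²≡21, 14²≡11, 15²≡3, 16²≡34, 17²≡30, 18²≡28 (mod 37).
So the quadratic residues mod 37 are {1, 3, 4, 7, 9, 10, 11, 12, 16, 21, 25, 26, 27, 28, 30, 33, 34, 36}.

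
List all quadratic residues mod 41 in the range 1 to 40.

Square k = 1,…,20 (k and 41−k give the same square):
1²=1, 2²=4, 3²=9, 4²=16, 5²=25, 6²=36, 7²≡8, 8²≡23, 9²≡40, 10²≡18, 11²≡39, 12²≡21, 13²≡5, 14²≡32, 15²≡20, 16²≡10, 17²≡2, 18²≡37, 19²≡33, 20²≡31 (mod 41).
So the quadratic residues mod 41 are {1, 2, 4, 5, 8, 9, 10, 16, 18, 20, 21, 23, 25, 31, 32, 33, 36, 37, 39, 40}.

1,2,4,5,8,9,10,16,18,20,21,23,25,31,32,33,36,37,39,40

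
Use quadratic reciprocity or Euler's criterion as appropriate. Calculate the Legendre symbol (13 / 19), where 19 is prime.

-1

Reciprocity: 13 ≡ 1 and 19 ≡ 3 (mod 4), so (13/19) = +(19/13).
Reduce top mod 13: now compute (6/13).
Pull out 2: since 13 ≡ 5 (mod 8), (2/13) = -1.
Reciprocity: 3 ≡ 3 and 13 ≡ 1 (mod 4), so (3/13) = +(13/3).
Reduce top mod 3: now compute (1/3).
Reached (1/3) = 1. Collecting the sign flips along the way, the symbol is -1.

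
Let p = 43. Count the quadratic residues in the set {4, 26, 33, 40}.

2

(4/43) = +1 → QR.
(26/43) = -1 → non-residue.
(33/43) = -1 → non-residue.
(40/43) = +1 → QR.
Total quadratic residues among the 4: 2.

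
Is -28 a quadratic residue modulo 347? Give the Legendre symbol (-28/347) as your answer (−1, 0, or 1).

1

Euler's criterion: (-28/347) ≡ 319^173 (mod 347).
319^2 ≡ 90 (mod 347)
319^4 ≡ 119 (mod 347)
319^8 ≡ 281 (mod 347)
319^16 ≡ 192 (mod 347)
319^32 ≡ 82 (mod 347)
319^64 ≡ 131 (mod 347)
319^128 ≡ 158 (mod 347)
319^173 = 319^(128+32+8+4+1) ≡ 1 (mod 347).
Result is 1, so (-28/347) = 1.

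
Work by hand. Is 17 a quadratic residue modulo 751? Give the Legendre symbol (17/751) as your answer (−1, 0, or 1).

-1

Euler's criterion: (17/751) ≡ 17^375 (mod 751).
17^2 ≡ 289 (mod 751)
17^4 ≡ 160 (mod 751)
17^8 ≡ 66 (mod 751)
17^16 ≡ 601 (mod 751)
17^32 ≡ 721 (mod 751)
17^64 ≡ 149 (mod 751)
17^128 ≡ 422 (mod 751)
17^256 ≡ 97 (mod 751)
17^375 = 17^(256+64+32+16+4+2+1) ≡ 750 (mod 751).
Result is 750 ≡ −1, so (17/751) = −1.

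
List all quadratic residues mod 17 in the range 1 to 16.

Square k = 1,…,8 (k and 17−k give the same square):
1²=1, 2²=4, 3²=9, 4²=16, 5²≡8, 6²≡2, 7²≡15, 8²≡13 (mod 17).
So the quadratic residues mod 17 are {1, 2, 4, 8, 9, 13, 15, 16}.

1,2,4,8,9,13,15,16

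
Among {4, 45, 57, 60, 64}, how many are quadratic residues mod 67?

(4/67) = +1 → QR.
(45/67) = -1 → non-residue.
(57/67) = -1 → non-residue.
(60/67) = +1 → QR.
(64/67) = +1 → QR.
Total quadratic residues among the 5: 3.

3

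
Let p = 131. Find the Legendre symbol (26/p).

-1

Euler's criterion: (26/131) ≡ 26^65 (mod 131).
26^2 ≡ 21 (mod 131)
26^4 ≡ 48 (mod 131)
26^8 ≡ 77 (mod 131)
26^16 ≡ 34 (mod 131)
26^32 ≡ 108 (mod 131)
26^64 ≡ 5 (mod 131)
26^65 = 26^(64+1) ≡ 130 (mod 131).
Result is 130 ≡ −1, so (26/131) = −1.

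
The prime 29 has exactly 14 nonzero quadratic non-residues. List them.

2, 3, 8, 10, 11, 12, 14, 15, 17, 18, 19, 21, 26, 27

Square k = 1,…,14 (k and 29−k give the same square):
1²=1, 2²=4, 3²=9, 4²=16, 5²=25, 6²≡7, 7²≡20, 8²≡6, 9²≡23, 10²≡13, 11²≡5, 12²≡28, 13²≡24, 14²≡22 (mod 29).
The residues are {1, 4, 5, 6, 7, 9, 13, 16, 20, 22, 23, 24, 25, 28}; the non-residues are the remaining 14 nonzero classes.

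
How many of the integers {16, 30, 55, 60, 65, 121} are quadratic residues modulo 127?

4

(16/127) = +1 → QR.
(30/127) = +1 → QR.
(55/127) = -1 → non-residue.
(60/127) = +1 → QR.
(65/127) = -1 → non-residue.
(121/127) = +1 → QR.
Total quadratic residues among the 6: 4.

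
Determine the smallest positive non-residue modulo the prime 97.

5

(2/97) = +1, so 2 is a residue.
(3/97) = +1, so 3 is a residue.
(4/97) = +1, so 4 is a residue.
(5/97) = −1, so 5 is the smallest positive non-residue mod 97.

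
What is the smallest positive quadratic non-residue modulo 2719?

(2/2719) = +1, so 2 is a residue.
(3/2719) = −1, so 3 is the smallest positive non-residue mod 2719.

3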